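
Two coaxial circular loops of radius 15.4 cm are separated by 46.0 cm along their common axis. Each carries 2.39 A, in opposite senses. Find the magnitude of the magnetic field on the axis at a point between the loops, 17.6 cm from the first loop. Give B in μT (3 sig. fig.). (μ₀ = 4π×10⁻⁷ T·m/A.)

Each loop contributes B = μ₀IR²/[2(R²+z²)^(3/2)] on the axis, with z measured from that loop.
Loop 1 (z = 0.176 m): B₁ = 2.78×10⁻⁶ T. Loop 2 (z = 0.284 m): B₂ = 1.06×10⁻⁶ T.
The fields oppose: B = |B₁ − B₂| = 1.73×10⁻⁶ T.

B ≈ 1.73 μT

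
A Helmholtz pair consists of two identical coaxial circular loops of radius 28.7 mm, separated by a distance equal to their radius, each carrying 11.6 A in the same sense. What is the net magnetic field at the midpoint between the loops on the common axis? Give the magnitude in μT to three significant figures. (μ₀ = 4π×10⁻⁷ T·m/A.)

B ≈ 363 μT

Each loop contributes B = μ₀IR²/[2(R²+z²)^(3/2)] on the axis, with z measured from that loop.
Loop 1 (z = 0.01435 m): B₁ = 1.82×10⁻⁴ T. Loop 2 (z = 0.01435 m): B₂ = 1.82×10⁻⁴ T.
The fields add: B = B₁ + B₂ = 3.63×10⁻⁴ T.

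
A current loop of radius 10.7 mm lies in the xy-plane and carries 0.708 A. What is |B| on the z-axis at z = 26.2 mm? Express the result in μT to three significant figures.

On the axis of a circular loop, B = μ₀IR² / [2(R²+z²)^(3/2)].
R² + z² = (0.0107)² + (0.0262)² = 0.0008009 m², and (R²+z²)^(3/2) = 2.27×10⁻⁵ m³.
B = (4π×10⁻⁷ × 0.708 × 0.0001145) / (2 × 2.27×10⁻⁵) = 2.25×10⁻⁶ T.

B ≈ 2.25 μT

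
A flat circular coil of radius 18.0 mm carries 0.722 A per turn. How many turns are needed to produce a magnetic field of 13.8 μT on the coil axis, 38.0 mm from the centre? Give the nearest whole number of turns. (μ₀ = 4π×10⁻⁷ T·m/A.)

For an N-turn coil, B = Nμ₀IR²/[2(R²+z²)^(3/2)]. A single turn gives B₁ = 1.98×10⁻⁶ T with R = 0.018 m, z = 0.038 m.
N = B/B₁ = 1.38×10⁻⁵ / 1.98×10⁻⁶ = 6.98.

N = 7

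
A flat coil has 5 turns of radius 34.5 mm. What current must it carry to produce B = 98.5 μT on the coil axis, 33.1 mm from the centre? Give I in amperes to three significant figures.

For an N-turn coil, B = Nμ₀IR²/[2(R²+z²)^(3/2)] with R = 0.0345 m, z = 0.0331 m, so I = 2B(R²+z²)^(3/2)/(Nμ₀R²) = 2 × 9.85×10⁻⁵ × 1.09×10⁻⁴ / (5 × 4π×10⁻⁷ × 0.00119) = 2.88 A.

I ≈ 2.88 A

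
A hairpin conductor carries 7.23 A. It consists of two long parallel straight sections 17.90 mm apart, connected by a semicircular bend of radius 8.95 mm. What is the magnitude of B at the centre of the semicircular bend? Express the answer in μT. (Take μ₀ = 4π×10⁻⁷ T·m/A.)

B ≈ 415 μT

The semicircular arc contributes B_arc = μ₀I·π/(4πR) = μ₀I/(4R) = 2.54×10⁻⁴ T.
Each semi-infinite lead is at perpendicular distance R = 0.00895 m from the centre, with the perpendicular foot at its near end, so it contributes μ₀I/(4πR); both point the same way, together 1.62×10⁻⁴ T.
Arc and leads all point the same direction: B = 2.54×10⁻⁴ + 1.62×10⁻⁴ = 4.15×10⁻⁴ T.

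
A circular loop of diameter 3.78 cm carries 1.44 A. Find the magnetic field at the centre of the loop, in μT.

At the centre of a circular loop the Biot–Savart law gives B = μ₀I/(2R) (so R = 0.0189 m).
B = (4π×10⁻⁷ × 1.44) / (2 × 0.0189) = 4.79×10⁻⁵ T.

B ≈ 47.9 μT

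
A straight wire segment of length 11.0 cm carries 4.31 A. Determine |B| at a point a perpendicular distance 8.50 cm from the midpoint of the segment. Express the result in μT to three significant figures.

For a finite straight segment, B = (μ₀I/4πd)(sinθ₁ + sinθ₂), where θ₁, θ₂ are the angles from the perpendicular to each end.
The perpendicular from the point meets the wire at its midpoint, so each end is L/2 = 0.055 m away along the wire.
sinθ₁ = 0.055/√(0.055²+0.085²) = 0.5433; sinθ₂ = 0.055/√(0.055²+0.085²) = 0.5433.
B = (4π×10⁻⁷ × 4.31) / (4π × 0.085) × (0.5433 + 0.5433) = 5.51×10⁻⁶ T.

B ≈ 5.51 μT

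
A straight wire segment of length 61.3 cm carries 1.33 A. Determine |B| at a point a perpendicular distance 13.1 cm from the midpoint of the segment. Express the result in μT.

B ≈ 1.87 μT

For a finite straight segment, B = (μ₀I/4πd)(sinθ₁ + sinθ₂), where θ₁, θ₂ are the angles from the perpendicular to each end.
The perpendicular from the point meets the wire at its midpoint, so each end is L/2 = 0.3065 m away along the wire.
sinθ₁ = 0.3065/√(0.3065²+0.131²) = 0.9195; sinθ₂ = 0.3065/√(0.3065²+0.131²) = 0.9195.
B = (4π×10⁻⁷ × 1.33) / (4π × 0.131) × (0.9195 + 0.9195) = 1.87×10⁻⁶ T.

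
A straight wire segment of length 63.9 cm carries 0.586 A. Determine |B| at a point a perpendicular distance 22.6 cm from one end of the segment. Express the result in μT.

For a finite straight segment, B = (μ₀I/4πd)(sinθ₁ + sinθ₂), where θ₁, θ₂ are the angles from the perpendicular to each end.
The perpendicular foot is at one end, so the two end-offsets along the wire are 0 and L = 0.639 m.
sinθ₁ = 0/√(0²+0.226²) = 0.0000; sinθ₂ = 0.639/√(0.639²+0.226²) = 0.9428.
B = (4π×10⁻⁷ × 0.586) / (4π × 0.226) × (0.0000 + 0.9428) = 2.44×10⁻⁷ T.

B ≈ 0.244 μT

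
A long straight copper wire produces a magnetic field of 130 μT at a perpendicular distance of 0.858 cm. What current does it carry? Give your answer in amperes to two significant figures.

I ≈ 5.6 A

For a long straight wire B = μ₀I/(2πd), so I = 2πdB/μ₀.
I = 2π × 0.00858 × 1.30×10⁻⁴ / (4π×10⁻⁷) = 5.58 A.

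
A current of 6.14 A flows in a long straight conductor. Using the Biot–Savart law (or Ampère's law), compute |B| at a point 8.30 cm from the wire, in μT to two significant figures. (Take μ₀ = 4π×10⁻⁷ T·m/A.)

B ≈ 15 μT

For an infinitely long straight wire, B = μ₀I/(2πd).
B = (4π×10⁻⁷ × 6.14) / (2π × 0.083) = 1.48×10⁻⁵ T.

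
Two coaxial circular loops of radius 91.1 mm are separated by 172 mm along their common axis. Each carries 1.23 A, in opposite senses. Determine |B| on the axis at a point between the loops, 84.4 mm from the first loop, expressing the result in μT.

B ≈ 0.172 μT

Each loop contributes B = μ₀IR²/[2(R²+z²)^(3/2)] on the axis, with z measured from that loop.
Loop 1 (z = 0.0844 m): B₁ = 3.35×10⁻⁶ T. Loop 2 (z = 0.0876 m): B₂ = 3.18×10⁻⁶ T.
The fields oppose: B = |B₁ − B₂| = 1.72×10⁻⁷ T.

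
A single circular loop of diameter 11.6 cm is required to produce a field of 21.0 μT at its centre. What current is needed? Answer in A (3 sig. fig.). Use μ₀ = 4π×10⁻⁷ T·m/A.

At the centre of a circular loop B = μ₀I/(2R), so I = 2RB/μ₀.
With R = 0.058 m, I = 2 × 0.058 × 2.10×10⁻⁵ / (4π×10⁻⁷) = 1.94 A.

I ≈ 1.94 A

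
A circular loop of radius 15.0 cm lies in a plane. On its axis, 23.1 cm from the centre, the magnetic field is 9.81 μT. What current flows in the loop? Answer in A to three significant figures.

On the axis of a loop, B = μ₀IR²/[2(R²+z²)^(3/2)], so I = 2B(R²+z²)^(3/2)/(μ₀R²).
R² + z² = 0.0225 + 0.05336 = 0.07586 m²; raised to 3/2 gives 2.09×10⁻² m³.
I = 2 × 9.81×10⁻⁶ × 2.09×10⁻² / (1.26×10⁻⁶ × 0.0225) = 14.5 A.

I ≈ 14.5 A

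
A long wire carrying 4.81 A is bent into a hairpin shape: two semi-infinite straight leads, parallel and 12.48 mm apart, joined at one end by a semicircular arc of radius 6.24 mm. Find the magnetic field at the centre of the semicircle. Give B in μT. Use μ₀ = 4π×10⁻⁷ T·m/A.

The semicircular arc contributes B_arc = μ₀I·π/(4πR) = μ₀I/(4R) = 2.42×10⁻⁴ T.
Each semi-infinite lead is at perpendicular distance R = 0.00624 m from the centre, with the perpendicular foot at its near end, so it contributes μ₀I/(4πR); both point the same way, together 1.54×10⁻⁴ T.
Arc and leads all point the same direction: B = 2.42×10⁻⁴ + 1.54×10⁻⁴ = 3.96×10⁻⁴ T.

B ≈ 396 μT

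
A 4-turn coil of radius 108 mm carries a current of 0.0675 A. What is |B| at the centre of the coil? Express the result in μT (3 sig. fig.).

B ≈ 1.57 μT

For an N-turn flat coil, B = Nμ₀I/(2R) with R = 0.108 m.
B = 4 × 3.93×10⁻⁷ T = 1.57×10⁻⁶ T.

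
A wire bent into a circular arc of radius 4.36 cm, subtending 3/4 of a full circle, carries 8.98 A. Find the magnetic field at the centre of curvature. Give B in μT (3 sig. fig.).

The Biot–Savart field of a circular arc at its centre is B = μ₀Iφ/(4πR), with φ = 4.712 rad.
B = (4π×10⁻⁷ × 8.98 × 4.712) / (4π × 0.0436) = 9.71×10⁻⁵ T.

B ≈ 97.1 μT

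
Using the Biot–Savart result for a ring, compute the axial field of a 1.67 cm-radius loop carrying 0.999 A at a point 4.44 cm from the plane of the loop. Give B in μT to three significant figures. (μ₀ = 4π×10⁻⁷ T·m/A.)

On the axis of a circular loop, B = μ₀IR² / [2(R²+z²)^(3/2)].
R² + z² = (0.0167)² + (0.0444)² = 0.00225 m², and (R²+z²)^(3/2) = 1.07×10⁻⁴ m³.
B = (4π×10⁻⁷ × 0.999 × 0.0002789) / (2 × 1.07×10⁻⁴) = 1.64×10⁻⁶ T.

B ≈ 1.64 μT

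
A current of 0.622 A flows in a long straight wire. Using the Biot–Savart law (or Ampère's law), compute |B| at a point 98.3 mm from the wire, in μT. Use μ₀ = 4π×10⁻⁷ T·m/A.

For an infinitely long straight wire, B = μ₀I/(2πd).
B = (4π×10⁻⁷ × 0.622) / (2π × 0.0983) = 1.27×10⁻⁶ T.

B ≈ 1.27 μT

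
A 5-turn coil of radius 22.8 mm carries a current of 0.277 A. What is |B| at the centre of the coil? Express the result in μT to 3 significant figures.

For an N-turn flat coil, B = Nμ₀I/(2R) with R = 0.0228 m.
B = 5 × 7.63×10⁻⁶ T = 3.82×10⁻⁵ T.

B ≈ 38.2 μT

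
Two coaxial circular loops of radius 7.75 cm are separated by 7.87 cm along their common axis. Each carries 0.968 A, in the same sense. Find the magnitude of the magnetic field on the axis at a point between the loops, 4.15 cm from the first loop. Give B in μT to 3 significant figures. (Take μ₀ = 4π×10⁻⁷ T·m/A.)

Each loop contributes B = μ₀IR²/[2(R²+z²)^(3/2)] on the axis, with z measured from that loop.
Loop 1 (z = 0.0415 m): B₁ = 5.38×10⁻⁶ T. Loop 2 (z = 0.0372 m): B₂ = 5.75×10⁻⁶ T.
The fields add: B = B₁ + B₂ = 1.11×10⁻⁵ T.

B ≈ 11.1 μT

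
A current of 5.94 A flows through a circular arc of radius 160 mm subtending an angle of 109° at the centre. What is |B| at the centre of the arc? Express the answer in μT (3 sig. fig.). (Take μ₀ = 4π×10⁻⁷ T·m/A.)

B ≈ 7.06 μT

The Biot–Savart field of a circular arc at its centre is B = μ₀Iφ/(4πR), with φ = 1.902 rad.
B = (4π×10⁻⁷ × 5.94 × 1.902) / (4π × 0.16) = 7.06×10⁻⁶ T.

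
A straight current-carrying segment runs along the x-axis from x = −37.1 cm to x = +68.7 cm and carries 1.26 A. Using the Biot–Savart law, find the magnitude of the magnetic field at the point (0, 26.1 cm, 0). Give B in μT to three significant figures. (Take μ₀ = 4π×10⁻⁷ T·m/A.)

B ≈ 0.846 μT

For a finite straight segment, B = (μ₀I/4πd)(sinθ₁ + sinθ₂), where θ₁, θ₂ are the angles from the perpendicular to each end.
The perpendicular distance is d = 0.261 m; the end-offsets along the wire are a = 0.371 m and b = 0.687 m.
sinθ₁ = 0.371/√(0.371²+0.261²) = 0.8179; sinθ₂ = 0.687/√(0.687²+0.261²) = 0.9348.
B = (4π×10⁻⁷ × 1.26) / (4π × 0.261) × (0.8179 + 0.9348) = 8.46×10⁻⁷ T.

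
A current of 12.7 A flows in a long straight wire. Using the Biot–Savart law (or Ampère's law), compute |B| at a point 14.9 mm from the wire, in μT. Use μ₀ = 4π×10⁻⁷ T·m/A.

B ≈ 170 μT

For an infinitely long straight wire, B = μ₀I/(2πd).
B = (4π×10⁻⁷ × 12.7) / (2π × 0.0149) = 1.70×10⁻⁴ T.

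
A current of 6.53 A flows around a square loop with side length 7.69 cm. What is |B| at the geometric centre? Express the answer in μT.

B ≈ 96.1 μT

Each side is a finite straight segment at perpendicular distance d = a/(2 tan(π/4)) = 0.03845 m from the centre, with end-angles ±π/4.
One side contributes B₁ = (μ₀I/4πd)·2 sin(π/4) = 2.40×10⁻⁵ T.
All 4 sides add in the same direction: B = 4 × 2.40×10⁻⁵ = 9.61×10⁻⁵ T.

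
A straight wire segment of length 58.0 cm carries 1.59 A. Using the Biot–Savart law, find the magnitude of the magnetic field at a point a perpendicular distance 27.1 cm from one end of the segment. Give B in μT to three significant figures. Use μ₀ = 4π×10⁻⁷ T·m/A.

B ≈ 0.532 μT

For a finite straight segment, B = (μ₀I/4πd)(sinθ₁ + sinθ₂), where θ₁, θ₂ are the angles from the perpendicular to each end.
The perpendicular foot is at one end, so the two end-offsets along the wire are 0 and L = 0.58 m.
sinθ₁ = 0/√(0²+0.271²) = 0.0000; sinθ₂ = 0.58/√(0.58²+0.271²) = 0.9060.
B = (4π×10⁻⁷ × 1.59) / (4π × 0.271) × (0.0000 + 0.9060) = 5.32×10⁻⁷ T.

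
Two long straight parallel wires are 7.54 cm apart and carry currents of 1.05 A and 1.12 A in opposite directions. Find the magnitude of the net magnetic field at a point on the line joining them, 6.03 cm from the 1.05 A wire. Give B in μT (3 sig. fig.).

B ≈ 18.3 μT

Each long wire gives B = μ₀I/(2πd). Distances are d₁ = 0.0603 m and d₂ = 0.0151 m.
B₁ = 3.48×10⁻⁶ T, B₂ = 1.48×10⁻⁵ T.
Between antiparallel currents both contributions point the same way, so they add. B = B₁ + B₂ = 3.48×10⁻⁶ + 1.48×10⁻⁵ = 1.83×10⁻⁵ T.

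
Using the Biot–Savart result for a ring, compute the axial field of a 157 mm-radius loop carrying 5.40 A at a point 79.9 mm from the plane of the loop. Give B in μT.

On the axis of a circular loop, B = μ₀IR² / [2(R²+z²)^(3/2)].
R² + z² = (0.157)² + (0.0799)² = 0.03103 m², and (R²+z²)^(3/2) = 5.47×10⁻³ m³.
B = (4π×10⁻⁷ × 5.40 × 0.02465) / (2 × 5.47×10⁻³) = 1.53×10⁻⁵ T.

B ≈ 15.3 μT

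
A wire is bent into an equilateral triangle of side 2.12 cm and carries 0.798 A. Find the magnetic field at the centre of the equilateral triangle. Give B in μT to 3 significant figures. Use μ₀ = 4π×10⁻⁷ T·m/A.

Each side is a finite straight segment at perpendicular distance d = a/(2 tan(π/3)) = 0.00612 m from the centre, with end-angles ±π/3.
One side contributes B₁ = (μ₀I/4πd)·2 sin(π/3) = 2.26×10⁻⁵ T.
All 3 sides add in the same direction: B = 3 × 2.26×10⁻⁵ = 6.78×10⁻⁵ T.

B ≈ 67.8 μT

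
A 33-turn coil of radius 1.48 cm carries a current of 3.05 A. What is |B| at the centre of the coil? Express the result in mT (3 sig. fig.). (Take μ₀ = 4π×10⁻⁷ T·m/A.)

B ≈ 4.27 mT

For an N-turn flat coil, B = Nμ₀I/(2R) with R = 0.0148 m.
B = 33 × 1.29×10⁻⁴ T = 4.27×10⁻³ T.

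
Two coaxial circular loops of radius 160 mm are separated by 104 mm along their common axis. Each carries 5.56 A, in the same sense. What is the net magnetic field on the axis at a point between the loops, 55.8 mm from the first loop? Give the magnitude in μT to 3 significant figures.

Each loop contributes B = μ₀IR²/[2(R²+z²)^(3/2)] on the axis, with z measured from that loop.
Loop 1 (z = 0.0558 m): B₁ = 1.84×10⁻⁵ T. Loop 2 (z = 0.0482 m): B₂ = 1.92×10⁻⁵ T.
The fields add: B = B₁ + B₂ = 3.75×10⁻⁵ T.

B ≈ 37.5 μT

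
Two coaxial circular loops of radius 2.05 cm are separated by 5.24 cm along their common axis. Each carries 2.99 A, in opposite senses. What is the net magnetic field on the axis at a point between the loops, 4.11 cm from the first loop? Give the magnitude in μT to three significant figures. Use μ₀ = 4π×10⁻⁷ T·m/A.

B ≈ 53.4 μT

Each loop contributes B = μ₀IR²/[2(R²+z²)^(3/2)] on the axis, with z measured from that loop.
Loop 1 (z = 0.0411 m): B₁ = 8.15×10⁻⁶ T. Loop 2 (z = 0.0113 m): B₂ = 6.16×10⁻⁵ T.
The fields oppose: B = |B₁ − B₂| = 5.34×10⁻⁵ T.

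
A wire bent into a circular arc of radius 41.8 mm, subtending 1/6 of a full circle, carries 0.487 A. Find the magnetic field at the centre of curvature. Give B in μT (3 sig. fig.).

The Biot–Savart field of a circular arc at its centre is B = μ₀Iφ/(4πR), with φ = 1.047 rad.
B = (4π×10⁻⁷ × 0.487 × 1.047) / (4π × 0.0418) = 1.22×10⁻⁶ T.

B ≈ 1.22 μT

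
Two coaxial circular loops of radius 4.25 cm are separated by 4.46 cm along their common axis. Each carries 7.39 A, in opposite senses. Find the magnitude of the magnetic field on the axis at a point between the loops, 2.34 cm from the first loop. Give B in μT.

Each loop contributes B = μ₀IR²/[2(R²+z²)^(3/2)] on the axis, with z measured from that loop.
Loop 1 (z = 0.0234 m): B₁ = 7.34×10⁻⁵ T. Loop 2 (z = 0.0212 m): B₂ = 7.83×10⁻⁵ T.
The fields oppose: B = |B₁ − B₂| = 4.84×10⁻⁶ T.

B ≈ 4.84 μT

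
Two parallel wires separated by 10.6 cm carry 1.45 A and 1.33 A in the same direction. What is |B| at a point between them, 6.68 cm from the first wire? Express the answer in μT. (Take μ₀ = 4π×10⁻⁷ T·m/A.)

B ≈ 2.44 μT

Each long wire gives B = μ₀I/(2πd). Distances are d₁ = 0.0668 m and d₂ = 0.0392 m.
B₁ = 4.34×10⁻⁶ T, B₂ = 6.79×10⁻⁶ T.
Between parallel currents the two contributions point in opposite directions, so they subtract. B = |B₁ − B₂| = |4.34×10⁻⁶ − 6.79×10⁻⁶| = 2.44×10⁻⁶ T.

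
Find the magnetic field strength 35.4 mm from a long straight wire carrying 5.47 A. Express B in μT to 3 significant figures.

B ≈ 30.9 μT

For an infinitely long straight wire, B = μ₀I/(2πd).
B = (4π×10⁻⁷ × 5.47) / (2π × 0.0354) = 3.09×10⁻⁵ T.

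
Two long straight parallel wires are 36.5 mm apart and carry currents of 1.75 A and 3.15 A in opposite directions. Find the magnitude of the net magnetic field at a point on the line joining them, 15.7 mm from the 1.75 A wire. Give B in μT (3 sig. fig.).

B ≈ 52.6 μT

Each long wire gives B = μ₀I/(2πd). Distances are d₁ = 0.0157 m and d₂ = 0.0208 m.
B₁ = 2.23×10⁻⁵ T, B₂ = 3.03×10⁻⁵ T.
Between antiparallel currents both contributions point the same way, so they add. B = B₁ + B₂ = 2.23×10⁻⁵ + 3.03×10⁻⁵ = 5.26×10⁻⁵ T.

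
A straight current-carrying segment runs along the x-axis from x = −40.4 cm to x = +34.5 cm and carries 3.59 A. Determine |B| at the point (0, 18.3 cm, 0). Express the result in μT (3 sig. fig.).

For a finite straight segment, B = (μ₀I/4πd)(sinθ₁ + sinθ₂), where θ₁, θ₂ are the angles from the perpendicular to each end.
The perpendicular distance is d = 0.183 m; the end-offsets along the wire are a = 0.404 m and b = 0.345 m.
sinθ₁ = 0.404/√(0.404²+0.183²) = 0.9109; sinθ₂ = 0.345/√(0.345²+0.183²) = 0.8834.
B = (4π×10⁻⁷ × 3.59) / (4π × 0.183) × (0.9109 + 0.8834) = 3.52×10⁻⁶ T.

B ≈ 3.52 μT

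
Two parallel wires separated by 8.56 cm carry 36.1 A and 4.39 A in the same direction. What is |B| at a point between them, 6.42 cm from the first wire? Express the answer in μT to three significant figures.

Each long wire gives B = μ₀I/(2πd). Distances are d₁ = 0.0642 m and d₂ = 0.0214 m.
B₁ = 1.12×10⁻⁴ T, B₂ = 4.10×10⁻⁵ T.
Between parallel currents the two contributions point in opposite directions, so they subtract. B = |B₁ − B₂| = |1.12×10⁻⁴ − 4.10×10⁻⁵| = 7.14×10⁻⁵ T.

B ≈ 71.4 μT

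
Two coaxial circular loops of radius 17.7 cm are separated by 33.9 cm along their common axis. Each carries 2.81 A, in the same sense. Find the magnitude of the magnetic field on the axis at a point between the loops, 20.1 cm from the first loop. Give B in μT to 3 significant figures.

Each loop contributes B = μ₀IR²/[2(R²+z²)^(3/2)] on the axis, with z measured from that loop.
Loop 1 (z = 0.201 m): B₁ = 2.88×10⁻⁶ T. Loop 2 (z = 0.138 m): B₂ = 4.89×10⁻⁶ T.
The fields add: B = B₁ + B₂ = 7.77×10⁻⁶ T.

B ≈ 7.77 μT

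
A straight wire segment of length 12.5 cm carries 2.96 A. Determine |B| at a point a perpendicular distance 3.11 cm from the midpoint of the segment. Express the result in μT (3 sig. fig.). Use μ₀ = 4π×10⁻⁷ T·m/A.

For a finite straight segment, B = (μ₀I/4πd)(sinθ₁ + sinθ₂), where θ₁, θ₂ are the angles from the perpendicular to each end.
The perpendicular from the point meets the wire at its midpoint, so each end is L/2 = 0.0625 m away along the wire.
sinθ₁ = 0.0625/√(0.0625²+0.0311²) = 0.8953; sinθ₂ = 0.0625/√(0.0625²+0.0311²) = 0.8953.
B = (4π×10⁻⁷ × 2.96) / (4π × 0.0311) × (0.8953 + 0.8953) = 1.70×10⁻⁵ T.

B ≈ 17.0 μT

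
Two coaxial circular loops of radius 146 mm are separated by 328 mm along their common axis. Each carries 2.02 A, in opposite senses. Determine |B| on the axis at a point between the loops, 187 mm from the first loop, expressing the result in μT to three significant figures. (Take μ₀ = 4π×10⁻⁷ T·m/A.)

B ≈ 1.21 μT

Each loop contributes B = μ₀IR²/[2(R²+z²)^(3/2)] on the axis, with z measured from that loop.
Loop 1 (z = 0.187 m): B₁ = 2.03×10⁻⁶ T. Loop 2 (z = 0.141 m): B₂ = 3.24×10⁻⁶ T.
The fields oppose: B = |B₁ − B₂| = 1.21×10⁻⁶ T.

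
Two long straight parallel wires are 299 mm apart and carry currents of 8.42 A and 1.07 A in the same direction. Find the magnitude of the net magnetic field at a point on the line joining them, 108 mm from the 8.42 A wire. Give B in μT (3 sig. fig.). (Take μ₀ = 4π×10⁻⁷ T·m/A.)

Each long wire gives B = μ₀I/(2πd). Distances are d₁ = 0.108 m and d₂ = 0.191 m.
B₁ = 1.56×10⁻⁵ T, B₂ = 1.12×10⁻⁶ T.
Between parallel currents the two contributions point in opposite directions, so they subtract. B = |B₁ − B₂| = |1.56×10⁻⁵ − 1.12×10⁻⁶| = 1.45×10⁻⁵ T.

B ≈ 14.5 μT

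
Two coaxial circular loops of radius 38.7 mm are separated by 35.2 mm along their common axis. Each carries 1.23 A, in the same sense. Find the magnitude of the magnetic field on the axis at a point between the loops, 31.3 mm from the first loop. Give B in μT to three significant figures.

Each loop contributes B = μ₀IR²/[2(R²+z²)^(3/2)] on the axis, with z measured from that loop.
Loop 1 (z = 0.0313 m): B₁ = 9.39×10⁻⁶ T. Loop 2 (z = 0.0039 m): B₂ = 1.97×10⁻⁵ T.
The fields add: B = B₁ + B₂ = 2.91×10⁻⁵ T.

B ≈ 29.1 μT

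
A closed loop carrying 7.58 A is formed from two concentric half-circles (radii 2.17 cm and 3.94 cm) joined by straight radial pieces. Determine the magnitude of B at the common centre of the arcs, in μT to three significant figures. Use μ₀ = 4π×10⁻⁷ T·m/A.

The radial connectors point toward the centre, so dl × r̂ = 0 and they contribute nothing.
Each semicircle gives μ₀I/(4R): inner arc 1.10×10⁻⁴ T, outer arc 6.04×10⁻⁵ T.
The two arcs carry current in opposite angular senses, so their fields oppose: B = |1.10×10⁻⁴ − 6.04×10⁻⁵| = 4.93×10⁻⁵ T.

B ≈ 49.3 μT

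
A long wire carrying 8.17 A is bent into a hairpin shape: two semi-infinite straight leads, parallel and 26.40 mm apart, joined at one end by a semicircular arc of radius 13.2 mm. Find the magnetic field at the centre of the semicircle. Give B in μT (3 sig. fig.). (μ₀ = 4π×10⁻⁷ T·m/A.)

The semicircular arc contributes B_arc = μ₀I·π/(4πR) = μ₀I/(4R) = 1.94×10⁻⁴ T.
Each semi-infinite lead is at perpendicular distance R = 0.0132 m from the centre, with the perpendicular foot at its near end, so it contributes μ₀I/(4πR); both point the same way, together 1.24×10⁻⁴ T.
Arc and leads all point the same direction: B = 1.94×10⁻⁴ + 1.24×10⁻⁴ = 3.18×10⁻⁴ T.

B ≈ 318 μT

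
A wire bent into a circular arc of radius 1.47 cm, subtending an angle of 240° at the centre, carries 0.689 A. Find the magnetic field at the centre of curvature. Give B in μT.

The Biot–Savart field of a circular arc at its centre is B = μ₀Iφ/(4πR), with φ = 4.189 rad.
B = (4π×10⁻⁷ × 0.689 × 4.189) / (4π × 0.0147) = 1.96×10⁻⁵ T.

B ≈ 19.6 μT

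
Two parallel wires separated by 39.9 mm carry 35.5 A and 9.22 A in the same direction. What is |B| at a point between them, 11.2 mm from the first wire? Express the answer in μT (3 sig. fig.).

B ≈ 570 μT

Each long wire gives B = μ₀I/(2πd). Distances are d₁ = 0.0112 m and d₂ = 0.0287 m.
B₁ = 6.34×10⁻⁴ T, B₂ = 6.43×10⁻⁵ T.
Between parallel currents the two contributions point in opposite directions, so they subtract. B = |B₁ − B₂| = |6.34×10⁻⁴ − 6.43×10⁻⁵| = 5.70×10⁻⁴ T.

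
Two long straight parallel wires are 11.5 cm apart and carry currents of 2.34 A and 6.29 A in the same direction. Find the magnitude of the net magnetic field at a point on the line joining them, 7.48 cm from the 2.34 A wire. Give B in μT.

Each long wire gives B = μ₀I/(2πd). Distances are d₁ = 0.0748 m and d₂ = 0.0402 m.
B₁ = 6.26×10⁻⁶ T, B₂ = 3.13×10⁻⁵ T.
Between parallel currents the two contributions point in opposite directions, so they subtract. B = |B₁ − B₂| = |6.26×10⁻⁶ − 3.13×10⁻⁵| = 2.50×10⁻⁵ T.

B ≈ 25.0 μT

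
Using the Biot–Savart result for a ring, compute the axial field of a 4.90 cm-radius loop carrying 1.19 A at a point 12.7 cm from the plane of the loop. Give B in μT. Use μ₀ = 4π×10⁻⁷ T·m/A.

On the axis of a circular loop, B = μ₀IR² / [2(R²+z²)^(3/2)].
R² + z² = (0.049)² + (0.127)² = 0.01853 m², and (R²+z²)^(3/2) = 2.52×10⁻³ m³.
B = (4π×10⁻⁷ × 1.19 × 0.002401) / (2 × 2.52×10⁻³) = 7.12×10⁻⁷ T.

B ≈ 0.712 μT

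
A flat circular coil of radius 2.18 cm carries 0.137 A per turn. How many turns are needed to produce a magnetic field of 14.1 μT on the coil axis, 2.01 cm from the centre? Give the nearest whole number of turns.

N = 9

For an N-turn coil, B = Nμ₀IR²/[2(R²+z²)^(3/2)]. A single turn gives B₁ = 1.57×10⁻⁶ T with R = 0.0218 m, z = 0.0201 m.
N = B/B₁ = 1.41×10⁻⁵ / 1.57×10⁻⁶ = 8.99.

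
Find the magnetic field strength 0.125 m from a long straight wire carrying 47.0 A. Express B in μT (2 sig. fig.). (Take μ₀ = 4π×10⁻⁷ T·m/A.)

For an infinitely long straight wire, B = μ₀I/(2πd).
B = (4π×10⁻⁷ × 47.0) / (2π × 0.125) = 7.52×10⁻⁵ T.

B ≈ 75 μT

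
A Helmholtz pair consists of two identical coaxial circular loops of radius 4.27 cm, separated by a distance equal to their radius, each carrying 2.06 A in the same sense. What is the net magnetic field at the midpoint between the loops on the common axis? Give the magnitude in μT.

Each loop contributes B = μ₀IR²/[2(R²+z²)^(3/2)] on the axis, with z measured from that loop.
Loop 1 (z = 0.02135 m): B₁ = 2.17×10⁻⁵ T. Loop 2 (z = 0.02135 m): B₂ = 2.17×10⁻⁵ T.
The fields add: B = B₁ + B₂ = 4.34×10⁻⁵ T.

B ≈ 43.4 μT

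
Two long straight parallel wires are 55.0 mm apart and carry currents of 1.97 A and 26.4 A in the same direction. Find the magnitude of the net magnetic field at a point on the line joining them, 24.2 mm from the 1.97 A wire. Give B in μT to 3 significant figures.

Each long wire gives B = μ₀I/(2πd). Distances are d₁ = 0.0242 m and d₂ = 0.0308 m.
B₁ = 1.63×10⁻⁵ T, B₂ = 1.71×10⁻⁴ T.
Between parallel currents the two contributions point in opposite directions, so they subtract. B = |B₁ − B₂| = |1.63×10⁻⁵ − 1.71×10⁻⁴| = 1.55×10⁻⁴ T.

B ≈ 155 μT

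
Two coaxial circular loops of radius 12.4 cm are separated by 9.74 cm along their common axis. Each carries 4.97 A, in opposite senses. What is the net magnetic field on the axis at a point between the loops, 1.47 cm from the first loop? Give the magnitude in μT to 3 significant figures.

B ≈ 10.2 μT

Each loop contributes B = μ₀IR²/[2(R²+z²)^(3/2)] on the axis, with z measured from that loop.
Loop 1 (z = 0.0147 m): B₁ = 2.47×10⁻⁵ T. Loop 2 (z = 0.0827 m): B₂ = 1.45×10⁻⁵ T.
The fields oppose: B = |B₁ − B₂| = 1.02×10⁻⁵ T.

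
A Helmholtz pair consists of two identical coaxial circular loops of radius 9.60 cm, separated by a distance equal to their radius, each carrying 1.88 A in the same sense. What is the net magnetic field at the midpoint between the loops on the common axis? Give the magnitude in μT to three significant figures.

B ≈ 17.6 μT

Each loop contributes B = μ₀IR²/[2(R²+z²)^(3/2)] on the axis, with z measured from that loop.
Loop 1 (z = 0.048 m): B₁ = 8.80×10⁻⁶ T. Loop 2 (z = 0.048 m): B₂ = 8.80×10⁻⁶ T.
The fields add: B = B₁ + B₂ = 1.76×10⁻⁵ T.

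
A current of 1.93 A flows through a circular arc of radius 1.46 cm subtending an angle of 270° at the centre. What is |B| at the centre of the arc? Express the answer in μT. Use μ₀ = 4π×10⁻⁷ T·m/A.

The Biot–Savart field of a circular arc at its centre is B = μ₀Iφ/(4πR), with φ = 4.712 rad.
B = (4π×10⁻⁷ × 1.93 × 4.712) / (4π × 0.0146) = 6.23×10⁻⁵ T.

B ≈ 62.3 μT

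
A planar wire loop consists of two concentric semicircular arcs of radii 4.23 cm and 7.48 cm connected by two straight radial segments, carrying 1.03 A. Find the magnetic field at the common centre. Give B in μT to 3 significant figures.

B ≈ 3.32 μT

The radial connectors point toward the centre, so dl × r̂ = 0 and they contribute nothing.
Each semicircle gives μ₀I/(4R): inner arc 7.65×10⁻⁶ T, outer arc 4.33×10⁻⁶ T.
The two arcs carry current in opposite angular senses, so their fields oppose: B = |7.65×10⁻⁶ − 4.33×10⁻⁶| = 3.32×10⁻⁶ T.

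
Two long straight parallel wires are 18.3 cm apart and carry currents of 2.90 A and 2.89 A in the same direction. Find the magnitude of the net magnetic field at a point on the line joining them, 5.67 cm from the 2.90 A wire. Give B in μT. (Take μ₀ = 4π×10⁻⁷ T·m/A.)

Each long wire gives B = μ₀I/(2πd). Distances are d₁ = 0.0567 m and d₂ = 0.1263 m.
B₁ = 1.02×10⁻⁵ T, B₂ = 4.58×10⁻⁶ T.
Between parallel currents the two contributions point in opposite directions, so they subtract. B = |B₁ − B₂| = |1.02×10⁻⁵ − 4.58×10⁻⁶| = 5.65×10⁻⁶ T.

B ≈ 5.65 μT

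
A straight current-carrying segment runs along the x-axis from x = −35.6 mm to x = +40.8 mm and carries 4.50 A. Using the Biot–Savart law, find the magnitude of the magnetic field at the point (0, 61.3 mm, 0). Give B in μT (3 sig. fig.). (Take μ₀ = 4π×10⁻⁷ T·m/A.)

For a finite straight segment, B = (μ₀I/4πd)(sinθ₁ + sinθ₂), where θ₁, θ₂ are the angles from the perpendicular to each end.
The perpendicular distance is d = 0.0613 m; the end-offsets along the wire are a = 0.0356 m and b = 0.0408 m.
sinθ₁ = 0.0356/√(0.0356²+0.0613²) = 0.5022; sinθ₂ = 0.0408/√(0.0408²+0.0613²) = 0.5541.
B = (4π×10⁻⁷ × 4.50) / (4π × 0.0613) × (0.5022 + 0.5541) = 7.75×10⁻⁶ T.

B ≈ 7.75 μT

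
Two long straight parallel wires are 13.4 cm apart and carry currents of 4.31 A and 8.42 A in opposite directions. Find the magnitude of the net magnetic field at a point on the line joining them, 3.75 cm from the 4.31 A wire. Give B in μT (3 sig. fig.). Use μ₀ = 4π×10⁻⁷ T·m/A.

B ≈ 40.4 μT

Each long wire gives B = μ₀I/(2πd). Distances are d₁ = 0.0375 m and d₂ = 0.0965 m.
B₁ = 2.30×10⁻⁵ T, B₂ = 1.75×10⁻⁵ T.
Between antiparallel currents both contributions point the same way, so they add. B = B₁ + B₂ = 2.30×10⁻⁵ + 1.75×10⁻⁵ = 4.04×10⁻⁵ T.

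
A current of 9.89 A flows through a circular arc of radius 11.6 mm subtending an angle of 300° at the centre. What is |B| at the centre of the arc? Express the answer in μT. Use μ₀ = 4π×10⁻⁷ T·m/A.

B ≈ 446 μT

The Biot–Savart field of a circular arc at its centre is B = μ₀Iφ/(4πR), with φ = 5.236 rad.
B = (4π×10⁻⁷ × 9.89 × 5.236) / (4π × 0.0116) = 4.46×10⁻⁴ T.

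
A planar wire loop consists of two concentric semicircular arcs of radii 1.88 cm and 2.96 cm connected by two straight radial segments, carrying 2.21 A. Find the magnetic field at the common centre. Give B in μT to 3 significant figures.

B ≈ 13.5 μT

The radial connectors point toward the centre, so dl × r̂ = 0 and they contribute nothing.
Each semicircle gives μ₀I/(4R): inner arc 3.69×10⁻⁵ T, outer arc 2.35×10⁻⁵ T.
The two arcs carry current in opposite angular senses, so their fields oppose: B = |3.69×10⁻⁵ − 2.35×10⁻⁵| = 1.35×10⁻⁵ T.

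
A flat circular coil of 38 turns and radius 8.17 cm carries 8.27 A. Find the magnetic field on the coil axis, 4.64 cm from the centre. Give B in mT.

B ≈ 1.59 mT

For an N-turn flat coil, B = Nμ₀IR²/[2(R²+z²)^(3/2)] with R = 0.0817 m, z = 0.0464 m.
B = 38 × 4.18×10⁻⁵ T = 1.59×10⁻³ T.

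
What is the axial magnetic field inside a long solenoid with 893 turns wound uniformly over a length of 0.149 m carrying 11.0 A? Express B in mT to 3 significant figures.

Inside a long solenoid, B = μ₀nI with n = 5993 turns/m.
B = 4π×10⁻⁷ × 5993 × 11.0 = 8.28×10⁻² T.

B ≈ 82.8 mT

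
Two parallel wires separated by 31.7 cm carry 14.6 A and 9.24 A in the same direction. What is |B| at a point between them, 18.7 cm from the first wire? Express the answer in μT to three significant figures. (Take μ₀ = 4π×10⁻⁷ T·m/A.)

Each long wire gives B = μ₀I/(2πd). Distances are d₁ = 0.187 m and d₂ = 0.13 m.
B₁ = 1.56×10⁻⁵ T, B₂ = 1.42×10⁻⁵ T.
Between parallel currents the two contributions point in opposite directions, so they subtract. B = |B₁ − B₂| = |1.56×10⁻⁵ − 1.42×10⁻⁵| = 1.40×10⁻⁶ T.

B ≈ 1.40 μT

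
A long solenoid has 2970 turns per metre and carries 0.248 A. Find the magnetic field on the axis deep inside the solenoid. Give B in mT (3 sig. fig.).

Inside a long solenoid, B = μ₀nI with n = 2970 turns/m.
B = 4π×10⁻⁷ × 2970 × 0.248 = 9.26×10⁻⁴ T.

B ≈ 0.926 mT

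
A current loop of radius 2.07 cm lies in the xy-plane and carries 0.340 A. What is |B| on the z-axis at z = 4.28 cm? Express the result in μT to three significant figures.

On the axis of a circular loop, B = μ₀IR² / [2(R²+z²)^(3/2)].
R² + z² = (0.0207)² + (0.0428)² = 0.00226 m², and (R²+z²)^(3/2) = 1.07×10⁻⁴ m³.
B = (4π×10⁻⁷ × 0.340 × 0.0004285) / (2 × 1.07×10⁻⁴) = 8.52×10⁻⁷ T.

B ≈ 0.852 μT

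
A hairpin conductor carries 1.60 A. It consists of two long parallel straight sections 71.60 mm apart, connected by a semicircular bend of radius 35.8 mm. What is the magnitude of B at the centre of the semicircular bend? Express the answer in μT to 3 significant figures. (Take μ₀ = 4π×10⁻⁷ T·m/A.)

B ≈ 23.0 μT

The semicircular arc contributes B_arc = μ₀I·π/(4πR) = μ₀I/(4R) = 1.40×10⁻⁵ T.
Each semi-infinite lead is at perpendicular distance R = 0.0358 m from the centre, with the perpendicular foot at its near end, so it contributes μ₀I/(4πR); both point the same way, together 8.94×10⁻⁶ T.
Arc and leads all point the same direction: B = 1.40×10⁻⁵ + 8.94×10⁻⁶ = 2.30×10⁻⁵ T.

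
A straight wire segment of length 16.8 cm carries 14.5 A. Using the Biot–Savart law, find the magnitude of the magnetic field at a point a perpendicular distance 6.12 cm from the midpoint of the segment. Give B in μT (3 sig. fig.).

B ≈ 38.3 μT

For a finite straight segment, B = (μ₀I/4πd)(sinθ₁ + sinθ₂), where θ₁, θ₂ are the angles from the perpendicular to each end.
The perpendicular from the point meets the wire at its midpoint, so each end is L/2 = 0.084 m away along the wire.
sinθ₁ = 0.084/√(0.084²+0.0612²) = 0.8082; sinθ₂ = 0.084/√(0.084²+0.0612²) = 0.8082.
B = (4π×10⁻⁷ × 14.5) / (4π × 0.0612) × (0.8082 + 0.8082) = 3.83×10⁻⁵ T.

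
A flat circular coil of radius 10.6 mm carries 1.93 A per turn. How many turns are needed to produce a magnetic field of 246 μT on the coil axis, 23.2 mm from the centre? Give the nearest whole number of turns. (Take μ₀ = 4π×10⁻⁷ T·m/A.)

For an N-turn coil, B = Nμ₀IR²/[2(R²+z²)^(3/2)]. A single turn gives B₁ = 8.21×10⁻⁶ T with R = 0.0106 m, z = 0.0232 m.
N = B/B₁ = 2.46×10⁻⁴ / 8.21×10⁻⁶ = 29.96.

N = 30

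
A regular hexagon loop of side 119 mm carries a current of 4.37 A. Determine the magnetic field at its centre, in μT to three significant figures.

B ≈ 25.4 μT

Each side is a finite straight segment at perpendicular distance d = a/(2 tan(π/6)) = 0.1031 m from the centre, with end-angles ±π/6.
One side contributes B₁ = (μ₀I/4πd)·2 sin(π/6) = 4.24×10⁻⁶ T.
All 6 sides add in the same direction: B = 6 × 4.24×10⁻⁶ = 2.54×10⁻⁵ T.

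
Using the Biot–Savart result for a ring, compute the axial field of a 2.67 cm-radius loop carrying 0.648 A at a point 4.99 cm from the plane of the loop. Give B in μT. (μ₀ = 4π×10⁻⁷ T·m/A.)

On the axis of a circular loop, B = μ₀IR² / [2(R²+z²)^(3/2)].
R² + z² = (0.0267)² + (0.0499)² = 0.003203 m², and (R²+z²)^(3/2) = 1.81×10⁻⁴ m³.
B = (4π×10⁻⁷ × 0.648 × 0.0007129) / (2 × 1.81×10⁻⁴) = 1.60×10⁻⁶ T.

B ≈ 1.60 μT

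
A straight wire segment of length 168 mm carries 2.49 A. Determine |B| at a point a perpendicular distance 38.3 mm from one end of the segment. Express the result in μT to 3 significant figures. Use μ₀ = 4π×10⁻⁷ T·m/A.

B ≈ 6.34 μT

For a finite straight segment, B = (μ₀I/4πd)(sinθ₁ + sinθ₂), where θ₁, θ₂ are the angles from the perpendicular to each end.
The perpendicular foot is at one end, so the two end-offsets along the wire are 0 and L = 0.168 m.
sinθ₁ = 0/√(0²+0.0383²) = 0.0000; sinθ₂ = 0.168/√(0.168²+0.0383²) = 0.9750.
B = (4π×10⁻⁷ × 2.49) / (4π × 0.0383) × (0.0000 + 0.9750) = 6.34×10⁻⁶ T.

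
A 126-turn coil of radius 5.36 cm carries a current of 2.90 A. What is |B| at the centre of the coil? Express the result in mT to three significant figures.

B ≈ 4.28 mT

For an N-turn flat coil, B = Nμ₀I/(2R) with R = 0.0536 m.
B = 126 × 3.40×10⁻⁵ T = 4.28×10⁻³ T.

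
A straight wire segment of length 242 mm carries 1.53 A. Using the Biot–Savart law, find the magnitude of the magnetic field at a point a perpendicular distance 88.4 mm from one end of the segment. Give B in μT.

B ≈ 1.63 μT

For a finite straight segment, B = (μ₀I/4πd)(sinθ₁ + sinθ₂), where θ₁, θ₂ are the angles from the perpendicular to each end.
The perpendicular foot is at one end, so the two end-offsets along the wire are 0 and L = 0.242 m.
sinθ₁ = 0/√(0²+0.0884²) = 0.0000; sinθ₂ = 0.242/√(0.242²+0.0884²) = 0.9393.
B = (4π×10⁻⁷ × 1.53) / (4π × 0.0884) × (0.0000 + 0.9393) = 1.63×10⁻⁶ T.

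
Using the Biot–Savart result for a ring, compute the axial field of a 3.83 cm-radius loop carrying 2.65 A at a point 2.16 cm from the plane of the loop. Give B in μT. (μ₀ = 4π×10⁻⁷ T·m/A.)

B ≈ 28.7 μT

On the axis of a circular loop, B = μ₀IR² / [2(R²+z²)^(3/2)].
R² + z² = (0.0383)² + (0.0216)² = 0.001933 m², and (R²+z²)^(3/2) = 8.50×10⁻⁵ m³.
B = (4π×10⁻⁷ × 2.65 × 0.001467) / (2 × 8.50×10⁻⁵) = 2.87×10⁻⁵ T.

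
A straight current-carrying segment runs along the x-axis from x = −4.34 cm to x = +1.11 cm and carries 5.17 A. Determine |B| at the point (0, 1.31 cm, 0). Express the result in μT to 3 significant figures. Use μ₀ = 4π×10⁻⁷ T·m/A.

B ≈ 63.3 μT

For a finite straight segment, B = (μ₀I/4πd)(sinθ₁ + sinθ₂), where θ₁, θ₂ are the angles from the perpendicular to each end.
The perpendicular distance is d = 0.0131 m; the end-offsets along the wire are a = 0.0434 m and b = 0.0111 m.
sinθ₁ = 0.0434/√(0.0434²+0.0131²) = 0.9573; sinθ₂ = 0.0111/√(0.0111²+0.0131²) = 0.6465.
B = (4π×10⁻⁷ × 5.17) / (4π × 0.0131) × (0.9573 + 0.6465) = 6.33×10⁻⁵ T.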